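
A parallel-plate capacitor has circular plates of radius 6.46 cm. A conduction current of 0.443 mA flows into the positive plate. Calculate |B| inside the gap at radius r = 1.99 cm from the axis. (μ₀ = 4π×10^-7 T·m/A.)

4.22×10^-10 T

By continuity the displacement current in the gap matches the conduction current: I_d = 4.43×10^-4 A.
An Ampèrian loop of radius r encloses a fraction (r/R)² of I_d. Then B·2πr = μ₀ I_d (r/R)², giving B = μ₀ I_d r/(2πR²) = 4.22×10^-10 T.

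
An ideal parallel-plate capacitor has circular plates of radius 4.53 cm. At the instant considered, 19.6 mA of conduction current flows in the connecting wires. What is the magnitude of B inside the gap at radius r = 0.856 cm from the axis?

By continuity the displacement current in the gap matches the conduction current: I_d = 0.0196 A.
∮B·dl = μ₀ I_d,enc with I_d,enc = I_d r²/R² = 6.999×10^-4 A; so B = μ₀ I_d,enc/(2πr) = 1.64×10^-8 T.

1.64×10^-8 T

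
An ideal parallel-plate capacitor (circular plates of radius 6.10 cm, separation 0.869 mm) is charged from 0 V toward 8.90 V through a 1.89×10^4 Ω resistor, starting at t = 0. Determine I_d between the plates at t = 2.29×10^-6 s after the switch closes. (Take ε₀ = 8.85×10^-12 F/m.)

1.70×10^-4 A

With C = ε₀A/d = (8.85×10^-12)(0.01169)/(8.69×10^-4) = 1.191×10^-10 F, the time constant is τ = RC = 2.251×10^-6 s, so t/τ = 1.017 and e^(−t/τ) = 0.3617.
I_d = I_cond = (V₀/R) e^(−t/τ) = (4.709×10^-4)(0.3617) = 1.70×10^-4 A.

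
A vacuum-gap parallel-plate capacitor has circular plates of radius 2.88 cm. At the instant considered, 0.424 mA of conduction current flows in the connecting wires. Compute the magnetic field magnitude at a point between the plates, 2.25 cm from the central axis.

2.30×10^-9 T

By continuity the displacement current in the gap matches the conduction current: I_d = 4.24×10^-4 A.
∮B·dl = μ₀ I_d,enc with I_d,enc = I_d r²/R² = 2.588×10^-4 A; so B = μ₀ I_d,enc/(2πr) = 2.30×10^-9 T.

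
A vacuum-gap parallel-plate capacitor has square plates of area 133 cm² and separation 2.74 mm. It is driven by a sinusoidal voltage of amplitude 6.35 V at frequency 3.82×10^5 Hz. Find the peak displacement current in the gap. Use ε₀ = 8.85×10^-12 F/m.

C = ε₀A/d = (8.85×10^-12)(0.0133)/(2.74×10^-3) = 4.296×10^-11 F; ω = 2πf = 2.400×10^6 rad/s.
I_d = C dV/dt, so |I_d|_max = C V₀ ω = (4.296×10^-11)(6.35)(2.400×10^6) = 6.55×10^-4 A.

6.55×10^-4 A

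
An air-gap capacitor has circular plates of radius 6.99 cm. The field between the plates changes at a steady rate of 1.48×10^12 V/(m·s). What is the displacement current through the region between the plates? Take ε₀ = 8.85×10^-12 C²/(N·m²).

0.201 A

The displacement current is ε₀ times dΦ_E/dt = ε₀ A dE/dt = (8.85×10^-12)(0.01535)(1.48×10^12) = 0.201 A.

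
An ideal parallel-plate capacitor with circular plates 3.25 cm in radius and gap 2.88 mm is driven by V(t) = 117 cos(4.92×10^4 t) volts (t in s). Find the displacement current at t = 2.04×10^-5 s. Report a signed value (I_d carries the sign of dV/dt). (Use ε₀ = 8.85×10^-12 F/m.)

C = ε₀A/d = (8.85×10^-12)(3.318×10^-3)/(2.88×10^-3) = 1.020×10^-11 F. dV/dt = V₀ω·−sin(ωt); at ωt = 1.00368 rad this factor is -0.8435.
I_d = C dV/dt = (1.020×10^-11)(117)(4.92×10^4)(-0.8435) = -4.95×10^-5 A.

-4.95×10^-5 A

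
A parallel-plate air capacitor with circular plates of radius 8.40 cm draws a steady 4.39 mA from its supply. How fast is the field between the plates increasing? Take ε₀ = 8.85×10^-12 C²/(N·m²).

2.24×10^10 V/(m·s)

By continuity, I_d in the gap equals the 4.39 mA flowing in the wire.
Since I_d = ε₀ A dE/dt, dE/dt = I_d/(ε₀A) = (4.39×10^-3)/((8.85×10^-12)(0.02217)) = 2.24×10^10 V/(m·s).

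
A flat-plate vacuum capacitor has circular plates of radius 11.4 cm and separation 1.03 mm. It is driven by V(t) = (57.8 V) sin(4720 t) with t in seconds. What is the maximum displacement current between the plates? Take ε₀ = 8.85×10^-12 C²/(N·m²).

C = ε₀A/d = (8.85×10^-12)(0.04083)/(1.03×10^-3) = 3.508×10^-10 F; ω = 4720 rad/s.
I_d = C dV/dt, so |I_d|_max = C V₀ ω = (3.508×10^-10)(57.8)(4720) = 9.57×10^-5 A.

9.57×10^-5 A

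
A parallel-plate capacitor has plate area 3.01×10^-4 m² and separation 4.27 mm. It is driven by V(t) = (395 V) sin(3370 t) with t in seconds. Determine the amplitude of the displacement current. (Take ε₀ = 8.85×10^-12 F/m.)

(dE/dt)_max = V₀ω/d = 3.117×10^8 V/(m·s); ω = 3370 rad/s.
I_d,max = ε₀ A (dE/dt)_max = (8.85×10^-12)(3.01×10^-4)(3.117×10^8) = 8.30×10^-7 A.

8.30×10^-7 A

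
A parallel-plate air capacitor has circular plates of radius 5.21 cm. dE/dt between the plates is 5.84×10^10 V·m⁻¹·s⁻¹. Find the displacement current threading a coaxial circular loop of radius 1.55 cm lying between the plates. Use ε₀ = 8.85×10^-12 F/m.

3.90×10^-4 A

Total displacement current: I_d = ε₀(πR²)(dE/dt) = (8.85×10^-12)(8.528×10^-3)(5.84×10^10) = 4.408×10^-3 A.
The field is uniform, so I_d,enc = I_d (r/R)² = (4.408×10^-3)(1.55/5.21)² = 3.90×10^-4 A.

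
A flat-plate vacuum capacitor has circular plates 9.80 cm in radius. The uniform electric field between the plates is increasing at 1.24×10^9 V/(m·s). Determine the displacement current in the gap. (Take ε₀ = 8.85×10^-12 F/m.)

3.31×10^-4 A

With a uniform field, Φ_E = EA, so I_d = ε₀ A dE/dt = 3.31×10^-4 A.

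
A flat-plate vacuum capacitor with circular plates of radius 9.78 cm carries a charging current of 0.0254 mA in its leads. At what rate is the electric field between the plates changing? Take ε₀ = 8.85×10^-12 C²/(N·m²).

9.55×10^7 V/(m·s)

Charge continuity gives I_d = I = 2.54×10^-5 A between the plates.
Since I_d = ε₀ A dE/dt, dE/dt = I_d/(ε₀A) = (2.54×10^-5)/((8.85×10^-12)(0.03005)) = 9.55×10^7 V/(m·s).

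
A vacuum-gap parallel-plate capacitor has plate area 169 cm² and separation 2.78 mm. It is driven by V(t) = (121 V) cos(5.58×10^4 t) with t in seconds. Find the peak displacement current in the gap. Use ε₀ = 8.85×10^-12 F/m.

(dE/dt)_max = V₀ω/d = 2.429×10^9 V/(m·s); ω = 5.58×10^4 rad/s.
I_d,max = ε₀ A (dE/dt)_max = (8.85×10^-12)(0.0169)(2.429×10^9) = 3.63×10^-4 A.

3.63×10^-4 A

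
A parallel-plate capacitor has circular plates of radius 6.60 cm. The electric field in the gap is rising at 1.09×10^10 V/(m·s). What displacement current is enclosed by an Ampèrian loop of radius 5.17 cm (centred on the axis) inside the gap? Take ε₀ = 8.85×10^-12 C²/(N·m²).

8.10×10^-4 A

I_d = ε₀ dΦ_E/dt = ε₀ πR² (dE/dt) = (8.85×10^-12)(0.01368)(1.09×10^10) = 1.320×10^-3 A through the full plate area.
Since J_d is uniform, the enclosed fraction is (r/R)² = 0.6136, giving I_d,enc = 8.10×10^-4 A.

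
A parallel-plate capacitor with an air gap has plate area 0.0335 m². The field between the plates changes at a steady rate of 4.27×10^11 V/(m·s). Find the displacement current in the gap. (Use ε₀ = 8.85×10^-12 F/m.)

0.127 A

The displacement current is ε₀ times dΦ_E/dt = ε₀ A dE/dt = (8.85×10^-12)(0.0335)(4.27×10^11) = 0.127 A.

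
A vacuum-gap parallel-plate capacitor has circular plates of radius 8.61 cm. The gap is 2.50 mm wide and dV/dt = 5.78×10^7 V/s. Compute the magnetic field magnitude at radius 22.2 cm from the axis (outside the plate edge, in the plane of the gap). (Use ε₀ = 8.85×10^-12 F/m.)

4.29×10^-9 T

With E = V/d, dE/dt = 2.312×10^10 V/(m·s) and πR² = 0.02329 m², giving I_d = ε₀ πR² dE/dt = 4.765×10^-3 A.
For r ≥ R the full I_d is enclosed: B = μ₀ I_d/(2πr) = (4π×10^-7)(4.765×10^-3)/(2π·0.222) = 4.29×10^-9 T.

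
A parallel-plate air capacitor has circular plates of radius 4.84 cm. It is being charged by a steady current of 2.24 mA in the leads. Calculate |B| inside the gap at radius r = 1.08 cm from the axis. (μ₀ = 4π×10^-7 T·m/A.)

By continuity the displacement current in the gap matches the conduction current: I_d = 2.24×10^-3 A.
An Ampèrian loop of radius r encloses a fraction (r/R)² of I_d. Then B·2πr = μ₀ I_d (r/R)², giving B = μ₀ I_d r/(2πR²) = 2.07×10^-9 T.

2.07×10^-9 T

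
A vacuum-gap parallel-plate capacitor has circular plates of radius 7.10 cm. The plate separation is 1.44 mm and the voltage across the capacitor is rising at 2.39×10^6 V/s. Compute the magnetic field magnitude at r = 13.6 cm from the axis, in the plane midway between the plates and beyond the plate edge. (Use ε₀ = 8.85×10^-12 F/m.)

3.42×10^-10 T

dE/dt = (dV/dt)/d = 1.660×10^9 V/(m·s); I_d = ε₀(πR²)(dE/dt) = (8.85×10^-12)(0.01584)(1.660×10^9) = 2.327×10^-4 A.
For r ≥ R the full I_d is enclosed: B = μ₀ I_d/(2πr) = (4π×10^-7)(2.327×10^-4)/(2π·0.136) = 3.42×10^-10 T.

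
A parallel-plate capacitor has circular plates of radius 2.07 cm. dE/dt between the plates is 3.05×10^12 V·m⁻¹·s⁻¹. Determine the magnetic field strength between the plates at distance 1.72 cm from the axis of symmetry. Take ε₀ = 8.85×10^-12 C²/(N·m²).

Total displacement current: I_d = ε₀(πR²)(dE/dt) = (8.85×10^-12)(1.346×10^-3)(3.05×10^12) = 0.03633 A.
An Ampèrian loop of radius r encloses a fraction (r/R)² of I_d. Then B·2πr = μ₀ I_d (r/R)², giving B = μ₀ I_d r/(2πR²) = 2.92×10^-7 T.

2.92×10^-7 T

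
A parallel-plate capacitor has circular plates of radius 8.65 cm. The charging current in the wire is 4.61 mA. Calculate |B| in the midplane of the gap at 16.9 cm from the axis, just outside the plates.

No conduction current crosses the gap, so I_d there equals the 4.61×10^-3 A in the leads.
With r > R the enclosed displacement current is the full I_d; B = μ₀ I_d / (2πr) = 5.46×10^-9 T.

5.46×10^-9 T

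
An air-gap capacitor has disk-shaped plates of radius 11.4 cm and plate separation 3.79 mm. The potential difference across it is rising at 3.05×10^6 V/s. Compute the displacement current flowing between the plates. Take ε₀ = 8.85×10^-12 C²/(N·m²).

2.91×10^-4 A

The displacement current equals the charging current C dV/dt. With C = ε₀A/d = (8.85×10^-12)(0.04083)/(3.79×10^-3) = 9.534×10^-11 F, I_d = (9.534×10^-11)(3.05×10^6) = 2.91×10^-4 A.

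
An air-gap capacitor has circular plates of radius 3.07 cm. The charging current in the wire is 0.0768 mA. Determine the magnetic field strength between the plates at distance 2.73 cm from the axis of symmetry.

4.45×10^-10 T

Between the plates the displacement current equals the wire current: I_d = 0.0768 mA = 7.68×10^-5 A.
For r < R the Ampère–Maxwell law gives B(2πr) = μ₀ I_d (r²/R²), so B = μ₀ I_d r/(2πR²) = (4π×10^-7)(7.68×10^-5)(0.0273)/(2π·0.0307²) = 4.45×10^-10 T.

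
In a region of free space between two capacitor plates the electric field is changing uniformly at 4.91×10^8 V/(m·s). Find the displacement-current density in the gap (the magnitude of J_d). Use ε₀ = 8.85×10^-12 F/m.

4.35×10^-3 A/m²

The displacement-current density is ε₀ ∂E/∂t = (8.85×10^-12)(4.91×10^8) = 4.35×10^-3 A/m².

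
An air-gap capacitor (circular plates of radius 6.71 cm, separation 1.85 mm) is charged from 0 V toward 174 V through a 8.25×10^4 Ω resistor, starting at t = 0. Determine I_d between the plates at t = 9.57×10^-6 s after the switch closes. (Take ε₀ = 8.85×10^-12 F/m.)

C = ε₀A/d = (8.85×10^-12)(0.01414)/(1.85×10^-3) = 6.764×10^-11 F, so τ = RC = 5.580×10^-6 s.
The conduction current is I(t) = (V₀/R) e^(−t/τ), and the displacement current between the plates equals it.
t/τ = 1.715; I_d = (174/8.25×10^4) · e^(−1.715) = (2.109×10^-3)(0.1800) = 3.80×10^-4 A.

3.80×10^-4 A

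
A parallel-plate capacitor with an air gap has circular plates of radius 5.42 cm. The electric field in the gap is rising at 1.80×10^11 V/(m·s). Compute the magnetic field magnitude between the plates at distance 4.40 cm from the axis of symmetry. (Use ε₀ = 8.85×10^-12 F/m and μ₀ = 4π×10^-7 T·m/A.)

4.40×10^-8 T

Through the whole plate area (πR² = 9.229×10^-3 m²), I_d = ε₀ πR² dE/dt = 0.01470 A.
For r < R the Ampère–Maxwell law gives B(2πr) = μ₀ I_d (r²/R²), so B = μ₀ I_d r/(2πR²) = (4π×10^-7)(0.01470)(0.0440)/(2π·0.0542²) = 4.40×10^-8 T.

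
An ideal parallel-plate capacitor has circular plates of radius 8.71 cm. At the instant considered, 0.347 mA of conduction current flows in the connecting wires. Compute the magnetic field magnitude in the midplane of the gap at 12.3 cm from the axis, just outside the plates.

By continuity the displacement current in the gap matches the conduction current: I_d = 3.47×10^-4 A.
Outside the plates the loop encloses all of I_d, so B·2πr = μ₀ I_d and B = 5.64×10^-10 T.

5.64×10^-10 T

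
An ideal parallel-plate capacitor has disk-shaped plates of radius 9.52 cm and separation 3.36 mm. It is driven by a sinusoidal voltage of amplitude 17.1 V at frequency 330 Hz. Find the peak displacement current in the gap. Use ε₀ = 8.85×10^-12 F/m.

C = ε₀A/d = (8.85×10^-12)(0.02847)/(3.36×10^-3) = 7.499×10^-11 F; ω = 2πf = 2073 rad/s.
I_d = C dV/dt, so |I_d|_max = C V₀ ω = (7.499×10^-11)(17.1)(2073) = 2.66×10^-6 A.

2.66×10^-6 A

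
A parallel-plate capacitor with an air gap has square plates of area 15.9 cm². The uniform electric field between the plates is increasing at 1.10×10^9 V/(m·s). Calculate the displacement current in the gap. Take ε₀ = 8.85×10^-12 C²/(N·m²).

1.55×10^-5 A

With a uniform field, Φ_E = EA, so I_d = ε₀ A dE/dt = 1.55×10^-5 A.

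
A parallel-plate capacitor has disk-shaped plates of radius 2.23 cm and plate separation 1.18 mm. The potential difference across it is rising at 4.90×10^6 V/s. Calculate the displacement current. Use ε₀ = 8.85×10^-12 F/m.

The displacement current equals the charging current C dV/dt. With C = ε₀A/d = (8.85×10^-12)(1.562×10^-3)/(1.18×10^-3) = 1.172×10^-11 F, I_d = (1.172×10^-11)(4.90×10^6) = 5.74×10^-5 A.

5.74×10^-5 A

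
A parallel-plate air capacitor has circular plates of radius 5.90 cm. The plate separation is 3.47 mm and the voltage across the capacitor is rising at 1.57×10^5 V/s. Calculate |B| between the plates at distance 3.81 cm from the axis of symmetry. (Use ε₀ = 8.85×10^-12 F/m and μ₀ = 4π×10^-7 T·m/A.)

9.59×10^-12 T

With E = V/d, dE/dt = 4.524×10^7 V/(m·s) and πR² = 0.01094 m², giving I_d = ε₀ πR² dE/dt = 4.380×10^-6 A.
∮B·dl = μ₀ I_d,enc with I_d,enc = I_d r²/R² = 1.827×10^-6 A; so B = μ₀ I_d,enc/(2πr) = 9.59×10^-12 T.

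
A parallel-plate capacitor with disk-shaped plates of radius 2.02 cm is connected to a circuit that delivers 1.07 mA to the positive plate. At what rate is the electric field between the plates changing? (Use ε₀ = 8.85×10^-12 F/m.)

9.43×10^10 V/(m·s)

By continuity, I_d in the gap equals the 1.07 mA flowing in the wire.
Since I_d = ε₀ A dE/dt, dE/dt = I_d/(ε₀A) = (1.07×10^-3)/((8.85×10^-12)(1.282×10^-3)) = 9.43×10^10 V/(m·s).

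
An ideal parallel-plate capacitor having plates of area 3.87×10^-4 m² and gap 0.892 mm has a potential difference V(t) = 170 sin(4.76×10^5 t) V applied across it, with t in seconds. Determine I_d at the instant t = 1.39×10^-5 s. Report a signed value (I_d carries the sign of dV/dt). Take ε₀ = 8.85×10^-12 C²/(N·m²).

dE/dt = (V₀ω/d)·cos(ωt) with ωt = 6.6164 rad: (170)(4.76×10^5)(0.9450)/(8.92×10^-4) = 8.573×10^10 V/(m·s).
I_d = ε₀ A dE/dt = (8.85×10^-12)(3.87×10^-4)(8.573×10^10) = 2.94×10^-4 A.

2.94×10^-4 A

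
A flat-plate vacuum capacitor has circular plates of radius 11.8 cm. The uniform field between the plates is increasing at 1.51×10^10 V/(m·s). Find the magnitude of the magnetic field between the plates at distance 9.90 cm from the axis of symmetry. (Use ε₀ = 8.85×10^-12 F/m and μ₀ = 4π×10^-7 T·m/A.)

Total displacement current: I_d = ε₀(πR²)(dE/dt) = (8.85×10^-12)(0.04374)(1.51×10^10) = 5.845×10^-3 A.
For r < R the Ampère–Maxwell law gives B(2πr) = μ₀ I_d (r²/R²), so B = μ₀ I_d r/(2πR²) = (4π×10^-7)(5.845×10^-3)(0.0990)/(2π·0.118²) = 8.31×10^-9 T.

8.31×10^-9 T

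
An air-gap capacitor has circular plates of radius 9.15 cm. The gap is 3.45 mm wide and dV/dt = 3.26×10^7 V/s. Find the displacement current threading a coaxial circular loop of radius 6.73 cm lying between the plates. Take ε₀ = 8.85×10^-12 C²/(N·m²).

With E = V/d, dE/dt = 9.449×10^9 V/(m·s) and πR² = 0.02630 m², giving I_d = ε₀ πR² dE/dt = 2.199×10^-3 A.
Through an area πr² the displacement current is I_d·(πr²/πR²) = I_d (r/R)² = 1.19×10^-3 A.

1.19×10^-3 A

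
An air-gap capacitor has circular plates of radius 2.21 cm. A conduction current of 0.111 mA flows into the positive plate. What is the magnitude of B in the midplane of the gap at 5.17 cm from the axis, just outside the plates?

4.29×10^-10 T

No conduction current crosses the gap, so I_d there equals the 1.11×10^-4 A in the leads.
For r ≥ R the full I_d is enclosed: B = μ₀ I_d/(2πr) = (4π×10^-7)(1.11×10^-4)/(2π·0.0517) = 4.29×10^-10 T.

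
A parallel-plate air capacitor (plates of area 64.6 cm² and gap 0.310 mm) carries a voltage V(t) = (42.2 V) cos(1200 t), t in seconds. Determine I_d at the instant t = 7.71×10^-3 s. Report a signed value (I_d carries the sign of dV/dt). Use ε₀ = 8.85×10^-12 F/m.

-1.61×10^-6 A

dE/dt = (V₀ω/d)·−sin(ωt) with ωt = 9.252 rad: (42.2)(1200)(-0.1719)/(3.10×10^-4) = -2.808×10^7 V/(m·s).
I_d = ε₀ A dE/dt = (8.85×10^-12)(6.46×10^-3)(-2.808×10^7) = -1.61×10^-6 A.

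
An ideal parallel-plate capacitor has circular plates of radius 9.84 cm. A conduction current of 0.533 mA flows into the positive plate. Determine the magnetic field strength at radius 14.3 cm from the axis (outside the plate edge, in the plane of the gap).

7.45×10^-10 T

No conduction current crosses the gap, so I_d there equals the 5.33×10^-4 A in the leads.
For r ≥ R the full I_d is enclosed: B = μ₀ I_d/(2πr) = (4π×10^-7)(5.33×10^-4)/(2π·0.143) = 7.45×10^-10 T.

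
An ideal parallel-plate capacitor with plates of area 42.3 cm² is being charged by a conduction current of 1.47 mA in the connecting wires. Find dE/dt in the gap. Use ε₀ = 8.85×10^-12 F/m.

Charge continuity gives I_d = I = 1.47×10^-3 A between the plates.
Inverting I_d = ε₀ A dE/dt gives dE/dt = 1.47×10^-3 / (8.85×10^-12 · 4.23×10^-3) = 3.93×10^10 V/(m·s).

3.93×10^10 V/(m·s)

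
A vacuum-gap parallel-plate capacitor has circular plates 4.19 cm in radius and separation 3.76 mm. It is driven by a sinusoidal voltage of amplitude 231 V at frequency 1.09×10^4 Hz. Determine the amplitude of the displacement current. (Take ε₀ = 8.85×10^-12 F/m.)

C = ε₀A/d = (8.85×10^-12)(5.515×10^-3)/(3.76×10^-3) = 1.298×10^-11 F; ω = 2πf = 6.849×10^4 rad/s.
I_d = C dV/dt, so |I_d|_max = C V₀ ω = (1.298×10^-11)(231)(6.849×10^4) = 2.05×10^-4 A.

2.05×10^-4 A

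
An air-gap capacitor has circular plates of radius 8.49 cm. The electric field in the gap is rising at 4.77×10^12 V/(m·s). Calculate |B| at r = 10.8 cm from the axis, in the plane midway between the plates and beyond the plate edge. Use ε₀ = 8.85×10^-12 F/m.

1.77×10^-6 T

I_d = ε₀ dΦ_E/dt = ε₀ πR² (dE/dt) = (8.85×10^-12)(0.02264)(4.77×10^12) = 0.9557 A through the full plate area.
With r > R the enclosed displacement current is the full I_d; B = μ₀ I_d / (2πr) = 1.77×10^-6 T.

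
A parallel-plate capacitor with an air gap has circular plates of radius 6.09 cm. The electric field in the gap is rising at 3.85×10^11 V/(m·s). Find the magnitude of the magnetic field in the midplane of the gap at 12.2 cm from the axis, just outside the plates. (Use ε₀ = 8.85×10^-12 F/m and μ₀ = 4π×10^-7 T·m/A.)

I_d = ε₀ dΦ_E/dt = ε₀ πR² (dE/dt) = (8.85×10^-12)(0.01165)(3.85×10^11) = 0.03969 A through the full plate area.
Outside the plates the loop encloses all of I_d, so B·2πr = μ₀ I_d and B = 6.51×10^-8 T.

6.51×10^-8 T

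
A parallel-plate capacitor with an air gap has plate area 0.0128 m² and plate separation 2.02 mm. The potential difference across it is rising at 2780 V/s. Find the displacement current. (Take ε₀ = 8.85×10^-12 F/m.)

The displacement current equals the charging current C dV/dt. With C = ε₀A/d = (8.85×10^-12)(0.0128)/(2.02×10^-3) = 5.608×10^-11 F, I_d = (5.608×10^-11)(2780) = 1.56×10^-7 A.

1.56×10^-7 A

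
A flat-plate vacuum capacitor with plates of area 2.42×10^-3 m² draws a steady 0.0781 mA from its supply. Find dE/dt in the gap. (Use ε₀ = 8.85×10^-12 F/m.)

3.65×10^9 V/(m·s)

The displacement current between the plates equals the conduction current, I_d = 0.0781 mA.
Inverting I_d = ε₀ A dE/dt gives dE/dt = 7.81×10^-5 / (8.85×10^-12 · 2.42×10^-3) = 3.65×10^9 V/(m·s).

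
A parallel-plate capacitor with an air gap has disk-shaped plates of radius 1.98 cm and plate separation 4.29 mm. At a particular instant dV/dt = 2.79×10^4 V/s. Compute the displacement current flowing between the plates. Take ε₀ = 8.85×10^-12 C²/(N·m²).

7.09×10^-8 A

C = ε₀A/d = (8.85×10^-12)(1.232×10^-3)/(4.29×10^-3) = 2.542×10^-12 F.
I_d = C dV/dt = (2.542×10^-12)(2.79×10^4) = 7.09×10^-8 A.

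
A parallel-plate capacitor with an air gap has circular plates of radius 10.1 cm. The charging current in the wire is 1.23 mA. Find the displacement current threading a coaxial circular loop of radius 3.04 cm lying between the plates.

1.11×10^-4 A

Between the plates the displacement current equals the wire current: I_d = 1.23 mA = 1.23×10^-3 A.
Since J_d is uniform, the enclosed fraction is (r/R)² = 0.09060, giving I_d,enc = 1.11×10^-4 A.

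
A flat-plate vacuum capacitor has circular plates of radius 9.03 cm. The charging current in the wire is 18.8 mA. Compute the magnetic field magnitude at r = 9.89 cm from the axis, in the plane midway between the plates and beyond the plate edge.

3.80×10^-8 T

Between the plates the displacement current equals the wire current: I_d = 18.8 mA = 0.0188 A.
Outside the plates the loop encloses all of I_d, so B·2πr = μ₀ I_d and B = 3.80×10^-8 T.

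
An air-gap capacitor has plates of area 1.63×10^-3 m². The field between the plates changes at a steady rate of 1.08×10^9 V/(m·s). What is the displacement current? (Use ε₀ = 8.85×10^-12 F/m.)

1.56×10^-5 A

I_d = ε₀ A (dE/dt) = (8.85×10^-12)(1.63×10^-3 m²)(1.08×10^9) = 1.56×10^-5 A.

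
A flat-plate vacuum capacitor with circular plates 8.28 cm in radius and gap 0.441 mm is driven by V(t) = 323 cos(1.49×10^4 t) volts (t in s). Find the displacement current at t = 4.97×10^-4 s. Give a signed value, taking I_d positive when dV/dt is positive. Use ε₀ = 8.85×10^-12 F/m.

dE/dt = (V₀ω/d)·−sin(ωt) with ωt = 7.4053 rad: (323)(1.49×10^4)(-0.9010)/(4.41×10^-4) = -9.833×10^9 V/(m·s).
I_d = ε₀ A dE/dt = (8.85×10^-12)(0.02154)(-9.833×10^9) = -1.87×10^-3 A.

-1.87×10^-3 A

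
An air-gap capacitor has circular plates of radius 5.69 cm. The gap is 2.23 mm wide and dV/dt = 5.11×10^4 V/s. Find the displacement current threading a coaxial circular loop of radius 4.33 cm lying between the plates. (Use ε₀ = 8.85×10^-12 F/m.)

dE/dt = (dV/dt)/d = 2.291×10^7 V/(m·s); I_d = ε₀(πR²)(dE/dt) = (8.85×10^-12)(0.01017)(2.291×10^7) = 2.062×10^-6 A.
Since J_d is uniform, the enclosed fraction is (r/R)² = 0.5791, giving I_d,enc = 1.19×10^-6 A.

1.19×10^-6 A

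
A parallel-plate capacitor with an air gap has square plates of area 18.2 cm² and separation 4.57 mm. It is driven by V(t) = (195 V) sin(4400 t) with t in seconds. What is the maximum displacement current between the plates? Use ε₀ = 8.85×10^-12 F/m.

3.02×10^-6 A

(dE/dt)_max = V₀ω/d = 1.877×10^8 V/(m·s); ω = 4400 rad/s.
I_d,max = ε₀ A (dE/dt)_max = (8.85×10^-12)(1.82×10^-3)(1.877×10^8) = 3.02×10^-6 A.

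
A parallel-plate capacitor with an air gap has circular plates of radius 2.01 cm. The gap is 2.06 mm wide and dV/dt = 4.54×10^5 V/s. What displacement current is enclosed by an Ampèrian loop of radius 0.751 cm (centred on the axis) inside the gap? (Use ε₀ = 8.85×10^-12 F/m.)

3.46×10^-7 A

dE/dt = (dV/dt)/d = 2.204×10^8 V/(m·s); I_d = ε₀(πR²)(dE/dt) = (8.85×10^-12)(1.269×10^-3)(2.204×10^8) = 2.475×10^-6 A.
The field is uniform, so I_d,enc = I_d (r/R)² = (2.475×10^-6)(0.751/2.01)² = 3.46×10^-7 A.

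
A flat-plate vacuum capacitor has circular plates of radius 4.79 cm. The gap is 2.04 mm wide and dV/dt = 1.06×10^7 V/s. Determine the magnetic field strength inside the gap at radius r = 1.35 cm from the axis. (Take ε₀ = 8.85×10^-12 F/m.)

With E = V/d, dE/dt = 5.196×10^9 V/(m·s) and πR² = 7.208×10^-3 m², giving I_d = ε₀ πR² dE/dt = 3.315×10^-4 A.
∮B·dl = μ₀ I_d,enc with I_d,enc = I_d r²/R² = 2.633×10^-5 A; so B = μ₀ I_d,enc/(2πr) = 3.90×10^-10 T.

3.90×10^-10 T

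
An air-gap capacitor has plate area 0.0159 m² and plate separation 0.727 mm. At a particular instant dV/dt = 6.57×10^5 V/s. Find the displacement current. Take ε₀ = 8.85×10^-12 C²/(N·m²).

The field between the plates is E = V/d, so dE/dt = (6.57×10^5)/(7.27×10^-4 m) = 9.037×10^8 V/(m·s).
I_d = ε₀ A (dE/dt) = (8.85×10^-12)(0.0159)(9.037×10^8) = 1.27×10^-4 A.

1.27×10^-4 A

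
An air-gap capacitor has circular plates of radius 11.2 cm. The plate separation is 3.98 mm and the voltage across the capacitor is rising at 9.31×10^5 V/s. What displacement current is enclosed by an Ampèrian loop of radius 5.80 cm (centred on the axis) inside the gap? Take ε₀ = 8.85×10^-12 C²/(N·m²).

I_d = C dV/dt with C = ε₀πR²/d = 8.763×10^-11 F, so I_d = (8.763×10^-11)(9.31×10^5) = 8.158×10^-5 A.
Through an area πr² the displacement current is I_d·(πr²/πR²) = I_d (r/R)² = 2.19×10^-5 A.

2.19×10^-5 A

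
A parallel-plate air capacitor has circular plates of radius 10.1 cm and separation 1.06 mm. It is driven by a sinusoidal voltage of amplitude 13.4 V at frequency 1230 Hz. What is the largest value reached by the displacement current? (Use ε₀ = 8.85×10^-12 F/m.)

2.77×10^-5 A

The displacement current equals the conduction current C dV/dt, which peaks at C V₀ ω.
With C = ε₀A/d = (8.85×10^-12)(0.03205)/(1.06×10^-3) = 2.676×10^-10 F and ω = 2πf = 7728 rad/s, I_d,max = (2.676×10^-10)(13.4)(7728) = 2.77×10^-5 A.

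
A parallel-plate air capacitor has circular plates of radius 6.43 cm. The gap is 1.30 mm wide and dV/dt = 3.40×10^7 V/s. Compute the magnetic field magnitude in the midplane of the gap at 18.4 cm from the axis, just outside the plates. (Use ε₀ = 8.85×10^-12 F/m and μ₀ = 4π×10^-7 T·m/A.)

3.27×10^-9 T

I_d = C dV/dt with C = ε₀πR²/d = 8.843×10^-11 F, so I_d = (8.843×10^-11)(3.40×10^7) = 3.007×10^-3 A.
With r > R the enclosed displacement current is the full I_d; B = μ₀ I_d / (2πr) = 3.27×10^-9 T.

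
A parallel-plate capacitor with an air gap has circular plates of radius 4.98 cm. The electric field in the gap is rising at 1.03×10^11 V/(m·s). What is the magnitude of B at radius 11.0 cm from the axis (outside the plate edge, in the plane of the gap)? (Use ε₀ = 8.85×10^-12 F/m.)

Through the whole plate area (πR² = 7.791×10^-3 m²), I_d = ε₀ πR² dE/dt = 7.102×10^-3 A.
Outside the plates the loop encloses all of I_d, so B·2πr = μ₀ I_d and B = 1.29×10^-8 T.

1.29×10^-8 T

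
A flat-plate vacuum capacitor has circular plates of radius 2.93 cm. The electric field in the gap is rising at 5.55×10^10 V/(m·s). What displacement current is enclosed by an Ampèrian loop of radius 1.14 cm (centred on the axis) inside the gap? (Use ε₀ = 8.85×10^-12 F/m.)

2.01×10^-4 A

Total displacement current: I_d = ε₀(πR²)(dE/dt) = (8.85×10^-12)(2.697×10^-3)(5.55×10^10) = 1.325×10^-3 A.
Through an area πr² the displacement current is I_d·(πr²/πR²) = I_d (r/R)² = 2.01×10^-4 A.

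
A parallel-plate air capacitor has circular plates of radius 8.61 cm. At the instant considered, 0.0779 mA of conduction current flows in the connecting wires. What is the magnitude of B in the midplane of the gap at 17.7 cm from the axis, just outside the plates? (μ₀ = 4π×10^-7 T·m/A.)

By continuity the displacement current in the gap matches the conduction current: I_d = 7.79×10^-5 A.
Outside the plates the loop encloses all of I_d, so B·2πr = μ₀ I_d and B = 8.80×10^-11 T.

8.80×10^-11 T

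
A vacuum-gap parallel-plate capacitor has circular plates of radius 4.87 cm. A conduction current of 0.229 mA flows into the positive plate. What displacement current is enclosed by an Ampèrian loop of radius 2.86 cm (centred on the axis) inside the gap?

By continuity the displacement current in the gap matches the conduction current: I_d = 2.29×10^-4 A.
The field is uniform, so I_d,enc = I_d (r/R)² = (2.29×10^-4)(2.86/4.87)² = 7.90×10^-5 A.

7.90×10^-5 A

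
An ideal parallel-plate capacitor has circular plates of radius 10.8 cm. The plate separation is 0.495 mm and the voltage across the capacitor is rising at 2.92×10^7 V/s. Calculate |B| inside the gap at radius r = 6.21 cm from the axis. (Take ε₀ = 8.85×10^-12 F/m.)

With E = V/d, dE/dt = 5.899×10^10 V/(m·s) and πR² = 0.03664 m², giving I_d = ε₀ πR² dE/dt = 0.01913 A.
An Ampèrian loop of radius r encloses a fraction (r/R)² of I_d. Then B·2πr = μ₀ I_d (r/R)², giving B = μ₀ I_d r/(2πR²) = 2.04×10^-8 T.

2.04×10^-8 T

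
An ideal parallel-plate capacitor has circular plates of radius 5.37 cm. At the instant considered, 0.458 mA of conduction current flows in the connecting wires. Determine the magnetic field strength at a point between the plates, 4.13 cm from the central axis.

By continuity the displacement current in the gap matches the conduction current: I_d = 4.58×10^-4 A.
An Ampèrian loop of radius r encloses a fraction (r/R)² of I_d. Then B·2πr = μ₀ I_d (r/R)², giving B = μ₀ I_d r/(2πR²) = 1.31×10^-9 T.

1.31×10^-9 T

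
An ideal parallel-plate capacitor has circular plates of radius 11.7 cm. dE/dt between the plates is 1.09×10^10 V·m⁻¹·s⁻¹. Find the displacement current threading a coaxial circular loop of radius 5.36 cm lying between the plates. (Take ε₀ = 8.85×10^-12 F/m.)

8.71×10^-4 A

Through the whole plate area (πR² = 0.04301 m²), I_d = ε₀ πR² dE/dt = 4.149×10^-3 A.
Since J_d is uniform, the enclosed fraction is (r/R)² = 0.2099, giving I_d,enc = 8.71×10^-4 A.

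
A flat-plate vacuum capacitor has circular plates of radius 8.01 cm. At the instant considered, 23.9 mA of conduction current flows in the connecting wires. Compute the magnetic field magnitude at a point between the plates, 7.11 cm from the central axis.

By continuity the displacement current in the gap matches the conduction current: I_d = 0.0239 A.
For r < R the Ampère–Maxwell law gives B(2πr) = μ₀ I_d (r²/R²), so B = μ₀ I_d r/(2πR²) = (4π×10^-7)(0.0239)(0.0711)/(2π·0.0801²) = 5.30×10^-8 T.

5.30×10^-8 T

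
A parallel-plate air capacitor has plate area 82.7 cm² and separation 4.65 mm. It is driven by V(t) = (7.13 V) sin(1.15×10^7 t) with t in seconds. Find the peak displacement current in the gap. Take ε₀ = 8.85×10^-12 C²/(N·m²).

(dE/dt)_max = V₀ω/d = 1.763×10^10 V/(m·s); ω = 1.15×10^7 rad/s.
I_d,max = ε₀ A (dE/dt)_max = (8.85×10^-12)(8.27×10^-3)(1.763×10^10) = 1.29×10^-3 A.

1.29×10^-3 A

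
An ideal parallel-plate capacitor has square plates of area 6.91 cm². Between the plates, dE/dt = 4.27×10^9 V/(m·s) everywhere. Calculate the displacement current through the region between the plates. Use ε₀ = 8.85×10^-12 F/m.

2.61×10^-5 A

The displacement current is ε₀ times dΦ_E/dt = ε₀ A dE/dt = (8.85×10^-12)(6.91×10^-4)(4.27×10^9) = 2.61×10^-5 A.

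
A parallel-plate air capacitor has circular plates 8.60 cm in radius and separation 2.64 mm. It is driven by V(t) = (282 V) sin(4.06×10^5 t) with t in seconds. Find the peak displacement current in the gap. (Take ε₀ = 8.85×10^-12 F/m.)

8.92×10^-3 A

C = ε₀A/d = (8.85×10^-12)(0.02324)/(2.64×10^-3) = 7.791×10^-11 F; ω = 4.06×10^5 rad/s.
I_d = C dV/dt, so |I_d|_max = C V₀ ω = (7.791×10^-11)(282)(4.06×10^5) = 8.92×10^-3 A.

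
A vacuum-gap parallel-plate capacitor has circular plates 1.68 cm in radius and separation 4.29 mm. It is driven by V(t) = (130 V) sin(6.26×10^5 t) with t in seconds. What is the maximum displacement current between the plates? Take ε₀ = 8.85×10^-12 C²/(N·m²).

1.49×10^-4 A

(dE/dt)_max = V₀ω/d = 1.897×10^10 V/(m·s); ω = 6.26×10^5 rad/s.
I_d,max = ε₀ A (dE/dt)_max = (8.85×10^-12)(8.867×10^-4)(1.897×10^10) = 1.49×10^-4 A.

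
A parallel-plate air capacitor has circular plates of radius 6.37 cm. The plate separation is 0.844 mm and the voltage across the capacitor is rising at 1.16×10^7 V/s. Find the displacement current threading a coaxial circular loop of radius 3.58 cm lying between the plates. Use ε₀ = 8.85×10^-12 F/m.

I_d = C dV/dt with C = ε₀πR²/d = 1.337×10^-10 F, so I_d = (1.337×10^-10)(1.16×10^7) = 1.551×10^-3 A.
Since J_d is uniform, the enclosed fraction is (r/R)² = 0.3159, giving I_d,enc = 4.90×10^-4 A.

4.90×10^-4 A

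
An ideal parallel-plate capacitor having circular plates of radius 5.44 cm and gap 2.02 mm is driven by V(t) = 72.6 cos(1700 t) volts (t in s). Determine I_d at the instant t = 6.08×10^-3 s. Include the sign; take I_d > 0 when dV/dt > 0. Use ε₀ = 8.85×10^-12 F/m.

3.97×10^-6 A

dV/dt = (72.6)(1700)·−sin(10.336) = 9.753×10^4 V/s.
I_d = C dV/dt with C = ε₀A/d = (8.85×10^-12)(9.297×10^-3)/(2.02×10^-3) = 4.073×10^-11 F, so I_d = (4.073×10^-11)(9.753×10^4) = 3.97×10^-6 A.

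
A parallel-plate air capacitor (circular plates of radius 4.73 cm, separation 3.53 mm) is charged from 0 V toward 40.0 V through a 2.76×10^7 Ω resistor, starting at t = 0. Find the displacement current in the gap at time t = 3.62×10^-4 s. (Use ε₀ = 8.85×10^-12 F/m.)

C = ε₀A/d = (8.85×10^-12)(7.029×10^-3)/(3.53×10^-3) = 1.762×10^-11 F, so τ = RC = 4.863×10^-4 s.
The conduction current is I(t) = (V₀/R) e^(−t/τ), and the displacement current between the plates equals it.
t/τ = 0.7444; I_d = (40.0/2.76×10^7) · e^(−0.7444) = (1.449×10^-6)(0.4750) = 6.88×10^-7 A.

6.88×10^-7 A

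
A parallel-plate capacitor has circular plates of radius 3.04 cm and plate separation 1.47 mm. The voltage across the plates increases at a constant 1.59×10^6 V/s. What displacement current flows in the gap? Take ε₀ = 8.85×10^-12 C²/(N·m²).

2.78×10^-5 A

The displacement current equals the charging current C dV/dt. With C = ε₀A/d = (8.85×10^-12)(2.903×10^-3)/(1.47×10^-3) = 1.748×10^-11 F, I_d = (1.748×10^-11)(1.59×10^6) = 2.78×10^-5 A.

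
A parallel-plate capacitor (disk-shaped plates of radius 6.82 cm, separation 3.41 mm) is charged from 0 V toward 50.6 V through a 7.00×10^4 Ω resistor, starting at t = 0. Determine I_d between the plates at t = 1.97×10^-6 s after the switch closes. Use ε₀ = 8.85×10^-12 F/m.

3.44×10^-4 A

With C = ε₀A/d = (8.85×10^-12)(0.01461)/(3.41×10^-3) = 3.792×10^-11 F, the time constant is τ = RC = 2.654×10^-6 s, so t/τ = 0.7423 and e^(−t/τ) = 0.4760.
I_d = I_cond = (V₀/R) e^(−t/τ) = (7.229×10^-4)(0.4760) = 3.44×10^-4 A.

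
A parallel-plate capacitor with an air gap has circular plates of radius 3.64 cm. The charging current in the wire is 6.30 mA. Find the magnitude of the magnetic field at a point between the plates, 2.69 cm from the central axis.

No conduction current crosses the gap, so I_d there equals the 6.30×10^-3 A in the leads.
∮B·dl = μ₀ I_d,enc with I_d,enc = I_d r²/R² = 3.441×10^-3 A; so B = μ₀ I_d,enc/(2πr) = 2.56×10^-8 T.

2.56×10^-8 T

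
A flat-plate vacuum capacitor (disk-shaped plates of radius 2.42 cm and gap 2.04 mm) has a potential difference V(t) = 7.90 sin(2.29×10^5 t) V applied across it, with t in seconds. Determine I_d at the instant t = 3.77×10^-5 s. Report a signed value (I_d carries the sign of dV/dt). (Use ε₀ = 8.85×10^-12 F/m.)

-1.01×10^-5 A

dE/dt = (V₀ω/d)·cos(ωt) with ωt = 8.6333 rad: (7.90)(2.29×10^5)(-0.7028)/(2.04×10^-3) = -6.233×10^8 V/(m·s).
I_d = ε₀ A dE/dt = (8.85×10^-12)(1.840×10^-3)(-6.233×10^8) = -1.01×10^-5 A.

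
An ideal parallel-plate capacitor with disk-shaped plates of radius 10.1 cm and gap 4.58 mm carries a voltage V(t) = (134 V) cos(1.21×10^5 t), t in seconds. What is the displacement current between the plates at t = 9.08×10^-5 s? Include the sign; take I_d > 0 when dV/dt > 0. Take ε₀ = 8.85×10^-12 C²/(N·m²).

1.00×10^-3 A

dE/dt = (V₀ω/d)·−sin(ωt) with ωt = 10.9868 rad: (134)(1.21×10^5)(1.000)/(4.58×10^-3) = 3.540×10^9 V/(m·s).
I_d = ε₀ A dE/dt = (8.85×10^-12)(0.03205)(3.540×10^9) = 1.00×10^-3 A.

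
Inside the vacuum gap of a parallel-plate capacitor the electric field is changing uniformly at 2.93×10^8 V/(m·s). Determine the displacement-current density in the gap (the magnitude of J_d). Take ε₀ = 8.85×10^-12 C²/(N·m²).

J_d = ε₀ ∂E/∂t, so J_d = 2.59×10^-3 A/m².

2.59×10^-3 A/m²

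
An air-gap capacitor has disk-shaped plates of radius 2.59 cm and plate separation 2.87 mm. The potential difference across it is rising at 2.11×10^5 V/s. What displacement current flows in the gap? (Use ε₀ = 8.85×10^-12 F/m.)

1.37×10^-6 A

The field between the plates is E = V/d, so dE/dt = (2.11×10^5)/(2.87×10^-3 m) = 7.352×10^7 V/(m·s).
I_d = ε₀ A (dE/dt) = (8.85×10^-12)(2.107×10^-3)(7.352×10^7) = 1.37×10^-6 A.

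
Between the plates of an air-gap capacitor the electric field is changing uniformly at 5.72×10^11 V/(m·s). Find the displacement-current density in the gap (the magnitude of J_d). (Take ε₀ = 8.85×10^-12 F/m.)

5.06 A/m²

J_d = ε₀ dE/dt = (8.85×10^-12)(5.72×10^11) = 5.06 A/m².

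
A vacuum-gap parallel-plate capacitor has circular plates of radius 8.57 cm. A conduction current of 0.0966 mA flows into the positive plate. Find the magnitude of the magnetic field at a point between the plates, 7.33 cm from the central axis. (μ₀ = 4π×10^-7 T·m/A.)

Between the plates the displacement current equals the wire current: I_d = 0.0966 mA = 9.66×10^-5 A.
For r < R the Ampère–Maxwell law gives B(2πr) = μ₀ I_d (r²/R²), so B = μ₀ I_d r/(2πR²) = (4π×10^-7)(9.66×10^-5)(0.0733)/(2π·0.0857²) = 1.93×10^-10 T.

1.93×10^-10 T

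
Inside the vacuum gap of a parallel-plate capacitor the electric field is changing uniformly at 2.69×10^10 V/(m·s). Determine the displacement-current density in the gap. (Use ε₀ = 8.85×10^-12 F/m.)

0.238 A/m²

The displacement-current density is ε₀ ∂E/∂t = (8.85×10^-12)(2.69×10^10) = 0.238 A/m².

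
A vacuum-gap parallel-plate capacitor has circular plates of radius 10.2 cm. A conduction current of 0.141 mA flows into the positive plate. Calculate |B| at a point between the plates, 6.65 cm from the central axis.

No conduction current crosses the gap, so I_d there equals the 1.41×10^-4 A in the leads.
An Ampèrian loop of radius r encloses a fraction (r/R)² of I_d. Then B·2πr = μ₀ I_d (r/R)², giving B = μ₀ I_d r/(2πR²) = 1.80×10^-10 T.

1.80×10^-10 T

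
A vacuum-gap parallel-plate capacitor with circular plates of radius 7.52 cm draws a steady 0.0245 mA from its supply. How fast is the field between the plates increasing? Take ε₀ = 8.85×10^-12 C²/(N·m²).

1.56×10^8 V/(m·s)

Charge continuity gives I_d = I = 2.45×10^-5 A between the plates.
Since I_d = ε₀ A dE/dt, dE/dt = I_d/(ε₀A) = (2.45×10^-5)/((8.85×10^-12)(0.01777)) = 1.56×10^8 V/(m·s).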